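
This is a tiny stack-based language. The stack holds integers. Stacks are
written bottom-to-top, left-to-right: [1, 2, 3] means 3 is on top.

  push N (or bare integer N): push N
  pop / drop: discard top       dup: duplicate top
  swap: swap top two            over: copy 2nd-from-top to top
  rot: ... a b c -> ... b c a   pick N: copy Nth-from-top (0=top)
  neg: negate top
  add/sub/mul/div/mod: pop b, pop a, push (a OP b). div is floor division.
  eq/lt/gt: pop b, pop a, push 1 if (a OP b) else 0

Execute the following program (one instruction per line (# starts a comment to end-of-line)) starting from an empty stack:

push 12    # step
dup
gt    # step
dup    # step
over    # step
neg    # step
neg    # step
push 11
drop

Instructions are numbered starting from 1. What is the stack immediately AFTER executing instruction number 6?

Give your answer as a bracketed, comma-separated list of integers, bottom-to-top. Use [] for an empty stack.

Answer: [0, 0, 0]

Derivation:
Step 1 ('push 12'): [12]
Step 2 ('dup'): [12, 12]
Step 3 ('gt'): [0]
Step 4 ('dup'): [0, 0]
Step 5 ('over'): [0, 0, 0]
Step 6 ('neg'): [0, 0, 0]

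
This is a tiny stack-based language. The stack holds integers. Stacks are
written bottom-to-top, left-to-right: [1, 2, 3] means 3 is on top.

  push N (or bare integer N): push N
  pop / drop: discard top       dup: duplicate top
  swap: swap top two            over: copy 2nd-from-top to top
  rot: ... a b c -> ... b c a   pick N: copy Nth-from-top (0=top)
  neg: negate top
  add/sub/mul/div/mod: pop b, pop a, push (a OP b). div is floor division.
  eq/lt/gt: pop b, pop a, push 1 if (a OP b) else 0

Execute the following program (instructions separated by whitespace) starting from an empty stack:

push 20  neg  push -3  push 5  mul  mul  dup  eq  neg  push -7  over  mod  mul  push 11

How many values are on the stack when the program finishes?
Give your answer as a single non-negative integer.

After 'push 20': stack = [20] (depth 1)
After 'neg': stack = [-20] (depth 1)
After 'push -3': stack = [-20, -3] (depth 2)
After 'push 5': stack = [-20, -3, 5] (depth 3)
After 'mul': stack = [-20, -15] (depth 2)
After 'mul': stack = [300] (depth 1)
After 'dup': stack = [300, 300] (depth 2)
After 'eq': stack = [1] (depth 1)
After 'neg': stack = [-1] (depth 1)
After 'push -7': stack = [-1, -7] (depth 2)
After 'over': stack = [-1, -7, -1] (depth 3)
After 'mod': stack = [-1, 0] (depth 2)
After 'mul': stack = [0] (depth 1)
After 'push 11': stack = [0, 11] (depth 2)

Answer: 2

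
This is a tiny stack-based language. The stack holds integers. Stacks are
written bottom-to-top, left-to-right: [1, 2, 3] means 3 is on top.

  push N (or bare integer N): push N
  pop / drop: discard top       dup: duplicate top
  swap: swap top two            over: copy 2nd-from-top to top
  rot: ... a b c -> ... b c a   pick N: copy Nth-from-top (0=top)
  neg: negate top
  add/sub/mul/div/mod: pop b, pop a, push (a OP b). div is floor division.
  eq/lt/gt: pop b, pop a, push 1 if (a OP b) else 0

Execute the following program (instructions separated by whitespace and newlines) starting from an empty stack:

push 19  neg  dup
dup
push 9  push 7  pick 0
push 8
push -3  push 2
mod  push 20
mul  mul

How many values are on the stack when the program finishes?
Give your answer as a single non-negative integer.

After 'push 19': stack = [19] (depth 1)
After 'neg': stack = [-19] (depth 1)
After 'dup': stack = [-19, -19] (depth 2)
After 'dup': stack = [-19, -19, -19] (depth 3)
After 'push 9': stack = [-19, -19, -19, 9] (depth 4)
After 'push 7': stack = [-19, -19, -19, 9, 7] (depth 5)
After 'pick 0': stack = [-19, -19, -19, 9, 7, 7] (depth 6)
After 'push 8': stack = [-19, -19, -19, 9, 7, 7, 8] (depth 7)
After 'push -3': stack = [-19, -19, -19, 9, 7, 7, 8, -3] (depth 8)
After 'push 2': stack = [-19, -19, -19, 9, 7, 7, 8, -3, 2] (depth 9)
After 'mod': stack = [-19, -19, -19, 9, 7, 7, 8, 1] (depth 8)
After 'push 20': stack = [-19, -19, -19, 9, 7, 7, 8, 1, 20] (depth 9)
After 'mul': stack = [-19, -19, -19, 9, 7, 7, 8, 20] (depth 8)
After 'mul': stack = [-19, -19, -19, 9, 7, 7, 160] (depth 7)

Answer: 7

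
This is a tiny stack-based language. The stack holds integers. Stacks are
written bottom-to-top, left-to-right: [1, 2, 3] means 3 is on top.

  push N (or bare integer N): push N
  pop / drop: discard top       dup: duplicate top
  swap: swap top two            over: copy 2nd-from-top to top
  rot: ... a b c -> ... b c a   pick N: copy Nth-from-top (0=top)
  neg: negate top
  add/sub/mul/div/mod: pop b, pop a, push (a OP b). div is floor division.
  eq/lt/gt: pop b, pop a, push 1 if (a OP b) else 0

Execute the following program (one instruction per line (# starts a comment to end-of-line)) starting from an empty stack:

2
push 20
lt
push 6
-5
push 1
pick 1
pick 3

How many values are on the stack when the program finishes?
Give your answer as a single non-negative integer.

After 'push 2': stack = [2] (depth 1)
After 'push 20': stack = [2, 20] (depth 2)
After 'lt': stack = [1] (depth 1)
After 'push 6': stack = [1, 6] (depth 2)
After 'push -5': stack = [1, 6, -5] (depth 3)
After 'push 1': stack = [1, 6, -5, 1] (depth 4)
After 'pick 1': stack = [1, 6, -5, 1, -5] (depth 5)
After 'pick 3': stack = [1, 6, -5, 1, -5, 6] (depth 6)

Answer: 6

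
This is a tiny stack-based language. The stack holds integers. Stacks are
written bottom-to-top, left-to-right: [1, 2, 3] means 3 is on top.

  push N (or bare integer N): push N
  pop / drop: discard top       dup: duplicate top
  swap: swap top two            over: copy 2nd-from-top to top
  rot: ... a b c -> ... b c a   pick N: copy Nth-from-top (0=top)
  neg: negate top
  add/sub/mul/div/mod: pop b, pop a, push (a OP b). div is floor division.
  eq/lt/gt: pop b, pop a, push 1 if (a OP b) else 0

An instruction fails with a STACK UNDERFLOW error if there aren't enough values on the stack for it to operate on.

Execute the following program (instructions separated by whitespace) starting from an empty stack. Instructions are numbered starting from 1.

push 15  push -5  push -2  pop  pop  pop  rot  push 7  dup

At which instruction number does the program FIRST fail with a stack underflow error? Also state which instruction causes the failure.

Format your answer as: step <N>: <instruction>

Step 1 ('push 15'): stack = [15], depth = 1
Step 2 ('push -5'): stack = [15, -5], depth = 2
Step 3 ('push -2'): stack = [15, -5, -2], depth = 3
Step 4 ('pop'): stack = [15, -5], depth = 2
Step 5 ('pop'): stack = [15], depth = 1
Step 6 ('pop'): stack = [], depth = 0
Step 7 ('rot'): needs 3 value(s) but depth is 0 — STACK UNDERFLOW

Answer: step 7: rot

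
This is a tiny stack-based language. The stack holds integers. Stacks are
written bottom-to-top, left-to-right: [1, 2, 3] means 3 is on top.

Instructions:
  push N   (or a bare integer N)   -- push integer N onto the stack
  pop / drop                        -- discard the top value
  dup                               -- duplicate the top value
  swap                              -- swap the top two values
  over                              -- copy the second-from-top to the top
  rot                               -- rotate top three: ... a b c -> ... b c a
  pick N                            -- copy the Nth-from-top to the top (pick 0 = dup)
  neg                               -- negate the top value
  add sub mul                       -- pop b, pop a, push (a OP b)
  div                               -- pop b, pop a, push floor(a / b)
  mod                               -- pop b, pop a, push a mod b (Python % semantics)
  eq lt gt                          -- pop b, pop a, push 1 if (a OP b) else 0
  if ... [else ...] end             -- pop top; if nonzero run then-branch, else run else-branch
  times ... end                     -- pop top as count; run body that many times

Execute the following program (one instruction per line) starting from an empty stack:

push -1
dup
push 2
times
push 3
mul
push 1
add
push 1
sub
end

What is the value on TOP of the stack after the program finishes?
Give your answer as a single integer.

After 'push -1': [-1]
After 'dup': [-1, -1]
After 'push 2': [-1, -1, 2]
After 'times': [-1, -1]
After 'push 3': [-1, -1, 3]
After 'mul': [-1, -3]
After 'push 1': [-1, -3, 1]
After 'add': [-1, -2]
After 'push 1': [-1, -2, 1]
After 'sub': [-1, -3]
After 'push 3': [-1, -3, 3]
After 'mul': [-1, -9]
After 'push 1': [-1, -9, 1]
After 'add': [-1, -8]
After 'push 1': [-1, -8, 1]
After 'sub': [-1, -9]

Answer: -9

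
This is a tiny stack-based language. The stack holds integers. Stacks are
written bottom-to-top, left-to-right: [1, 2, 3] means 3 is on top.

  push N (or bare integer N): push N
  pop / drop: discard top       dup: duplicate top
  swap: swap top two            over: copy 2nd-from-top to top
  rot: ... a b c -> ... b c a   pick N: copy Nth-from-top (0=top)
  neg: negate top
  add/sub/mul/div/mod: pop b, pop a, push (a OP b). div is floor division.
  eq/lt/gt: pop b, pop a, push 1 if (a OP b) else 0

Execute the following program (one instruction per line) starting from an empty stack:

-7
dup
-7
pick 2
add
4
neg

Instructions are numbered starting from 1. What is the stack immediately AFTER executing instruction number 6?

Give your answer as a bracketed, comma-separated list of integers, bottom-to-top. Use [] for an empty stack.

Answer: [-7, -7, -14, 4]

Derivation:
Step 1 ('-7'): [-7]
Step 2 ('dup'): [-7, -7]
Step 3 ('-7'): [-7, -7, -7]
Step 4 ('pick 2'): [-7, -7, -7, -7]
Step 5 ('add'): [-7, -7, -14]
Step 6 ('4'): [-7, -7, -14, 4]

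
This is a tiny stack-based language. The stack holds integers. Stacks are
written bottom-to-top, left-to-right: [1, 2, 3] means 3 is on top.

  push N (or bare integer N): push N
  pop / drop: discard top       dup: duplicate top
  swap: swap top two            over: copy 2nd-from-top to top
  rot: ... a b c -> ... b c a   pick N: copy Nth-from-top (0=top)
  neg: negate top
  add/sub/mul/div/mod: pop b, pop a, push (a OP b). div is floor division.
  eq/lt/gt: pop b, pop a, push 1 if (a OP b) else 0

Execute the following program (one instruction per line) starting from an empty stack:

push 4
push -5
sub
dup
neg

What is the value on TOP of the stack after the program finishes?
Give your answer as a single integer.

After 'push 4': [4]
After 'push -5': [4, -5]
After 'sub': [9]
After 'dup': [9, 9]
After 'neg': [9, -9]

Answer: -9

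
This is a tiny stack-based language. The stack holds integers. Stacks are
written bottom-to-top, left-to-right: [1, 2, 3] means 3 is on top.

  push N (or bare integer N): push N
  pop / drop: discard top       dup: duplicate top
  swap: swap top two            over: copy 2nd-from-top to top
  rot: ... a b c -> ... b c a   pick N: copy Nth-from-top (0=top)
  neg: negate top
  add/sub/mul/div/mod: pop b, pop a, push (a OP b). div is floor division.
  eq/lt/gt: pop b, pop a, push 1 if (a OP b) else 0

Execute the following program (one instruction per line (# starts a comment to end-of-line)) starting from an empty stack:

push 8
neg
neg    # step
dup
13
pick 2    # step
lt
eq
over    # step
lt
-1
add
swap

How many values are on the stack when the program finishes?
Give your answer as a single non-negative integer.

Answer: 2

Derivation:
After 'push 8': stack = [8] (depth 1)
After 'neg': stack = [-8] (depth 1)
After 'neg': stack = [8] (depth 1)
After 'dup': stack = [8, 8] (depth 2)
After 'push 13': stack = [8, 8, 13] (depth 3)
After 'pick 2': stack = [8, 8, 13, 8] (depth 4)
After 'lt': stack = [8, 8, 0] (depth 3)
After 'eq': stack = [8, 0] (depth 2)
After 'over': stack = [8, 0, 8] (depth 3)
After 'lt': stack = [8, 1] (depth 2)
After 'push -1': stack = [8, 1, -1] (depth 3)
After 'add': stack = [8, 0] (depth 2)
After 'swap': stack = [0, 8] (depth 2)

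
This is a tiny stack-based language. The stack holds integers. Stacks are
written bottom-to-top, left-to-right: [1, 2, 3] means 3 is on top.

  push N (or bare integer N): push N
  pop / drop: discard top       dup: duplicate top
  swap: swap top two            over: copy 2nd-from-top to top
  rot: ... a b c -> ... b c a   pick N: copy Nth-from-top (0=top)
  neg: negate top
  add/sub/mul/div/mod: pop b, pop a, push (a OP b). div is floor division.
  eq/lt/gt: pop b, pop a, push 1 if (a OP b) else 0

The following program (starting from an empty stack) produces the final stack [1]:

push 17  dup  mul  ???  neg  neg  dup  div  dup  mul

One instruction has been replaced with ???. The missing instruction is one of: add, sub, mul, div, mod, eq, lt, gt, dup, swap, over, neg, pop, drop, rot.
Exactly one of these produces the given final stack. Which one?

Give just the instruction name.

Answer: neg

Derivation:
Stack before ???: [289]
Stack after ???:  [-289]
The instruction that transforms [289] -> [-289] is: neg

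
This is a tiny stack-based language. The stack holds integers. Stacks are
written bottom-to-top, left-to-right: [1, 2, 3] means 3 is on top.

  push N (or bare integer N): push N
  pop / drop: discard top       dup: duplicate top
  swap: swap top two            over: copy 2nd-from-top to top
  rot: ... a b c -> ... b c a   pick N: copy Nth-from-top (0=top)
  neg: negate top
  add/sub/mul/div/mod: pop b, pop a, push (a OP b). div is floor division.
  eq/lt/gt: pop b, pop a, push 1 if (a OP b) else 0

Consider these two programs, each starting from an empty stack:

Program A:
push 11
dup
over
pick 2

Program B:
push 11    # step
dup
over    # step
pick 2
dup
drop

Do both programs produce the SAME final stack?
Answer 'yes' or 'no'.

Program A trace:
  After 'push 11': [11]
  After 'dup': [11, 11]
  After 'over': [11, 11, 11]
  After 'pick 2': [11, 11, 11, 11]
Program A final stack: [11, 11, 11, 11]

Program B trace:
  After 'push 11': [11]
  After 'dup': [11, 11]
  After 'over': [11, 11, 11]
  After 'pick 2': [11, 11, 11, 11]
  After 'dup': [11, 11, 11, 11, 11]
  After 'drop': [11, 11, 11, 11]
Program B final stack: [11, 11, 11, 11]
Same: yes

Answer: yes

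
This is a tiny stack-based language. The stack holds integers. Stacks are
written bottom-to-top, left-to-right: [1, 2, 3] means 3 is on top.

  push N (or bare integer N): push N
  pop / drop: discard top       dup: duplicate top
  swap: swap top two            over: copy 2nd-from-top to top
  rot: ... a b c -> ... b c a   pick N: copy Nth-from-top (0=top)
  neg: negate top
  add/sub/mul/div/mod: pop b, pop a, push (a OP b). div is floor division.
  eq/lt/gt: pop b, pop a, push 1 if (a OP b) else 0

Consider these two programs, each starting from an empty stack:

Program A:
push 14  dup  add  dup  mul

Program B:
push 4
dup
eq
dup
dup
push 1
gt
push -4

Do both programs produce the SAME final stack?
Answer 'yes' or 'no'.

Answer: no

Derivation:
Program A trace:
  After 'push 14': [14]
  After 'dup': [14, 14]
  After 'add': [28]
  After 'dup': [28, 28]
  After 'mul': [784]
Program A final stack: [784]

Program B trace:
  After 'push 4': [4]
  After 'dup': [4, 4]
  After 'eq': [1]
  After 'dup': [1, 1]
  After 'dup': [1, 1, 1]
  After 'push 1': [1, 1, 1, 1]
  After 'gt': [1, 1, 0]
  After 'push -4': [1, 1, 0, -4]
Program B final stack: [1, 1, 0, -4]
Same: no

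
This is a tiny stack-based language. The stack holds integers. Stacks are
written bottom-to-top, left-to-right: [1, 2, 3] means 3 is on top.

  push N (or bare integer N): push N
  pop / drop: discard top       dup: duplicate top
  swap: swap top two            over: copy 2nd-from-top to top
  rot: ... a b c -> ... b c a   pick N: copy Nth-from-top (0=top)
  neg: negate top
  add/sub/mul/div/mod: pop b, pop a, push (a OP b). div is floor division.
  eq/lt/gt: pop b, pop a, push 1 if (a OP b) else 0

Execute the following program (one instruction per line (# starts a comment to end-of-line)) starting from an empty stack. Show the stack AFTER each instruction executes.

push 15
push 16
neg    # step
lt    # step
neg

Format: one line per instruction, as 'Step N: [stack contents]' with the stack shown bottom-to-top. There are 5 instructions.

Step 1: [15]
Step 2: [15, 16]
Step 3: [15, -16]
Step 4: [0]
Step 5: [0]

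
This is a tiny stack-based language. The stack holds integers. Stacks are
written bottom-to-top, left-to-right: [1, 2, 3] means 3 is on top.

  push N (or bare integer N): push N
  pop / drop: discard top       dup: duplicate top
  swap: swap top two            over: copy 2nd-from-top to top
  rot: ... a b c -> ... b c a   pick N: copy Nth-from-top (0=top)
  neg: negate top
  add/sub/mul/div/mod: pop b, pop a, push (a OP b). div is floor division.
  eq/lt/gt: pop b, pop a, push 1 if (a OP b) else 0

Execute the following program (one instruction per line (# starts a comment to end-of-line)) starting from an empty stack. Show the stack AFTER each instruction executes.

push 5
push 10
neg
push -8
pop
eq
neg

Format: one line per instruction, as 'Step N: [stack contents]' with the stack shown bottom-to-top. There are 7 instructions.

Step 1: [5]
Step 2: [5, 10]
Step 3: [5, -10]
Step 4: [5, -10, -8]
Step 5: [5, -10]
Step 6: [0]
Step 7: [0]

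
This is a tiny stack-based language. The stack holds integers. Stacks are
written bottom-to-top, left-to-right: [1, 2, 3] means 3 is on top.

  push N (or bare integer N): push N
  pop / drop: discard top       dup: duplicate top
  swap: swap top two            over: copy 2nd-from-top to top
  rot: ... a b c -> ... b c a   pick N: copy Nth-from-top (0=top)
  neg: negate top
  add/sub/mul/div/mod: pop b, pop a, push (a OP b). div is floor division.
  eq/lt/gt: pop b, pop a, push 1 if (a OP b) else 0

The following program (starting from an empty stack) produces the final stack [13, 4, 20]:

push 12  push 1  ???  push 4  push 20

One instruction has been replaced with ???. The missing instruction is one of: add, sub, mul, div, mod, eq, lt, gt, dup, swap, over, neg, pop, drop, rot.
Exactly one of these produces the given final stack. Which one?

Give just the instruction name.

Answer: add

Derivation:
Stack before ???: [12, 1]
Stack after ???:  [13]
The instruction that transforms [12, 1] -> [13] is: add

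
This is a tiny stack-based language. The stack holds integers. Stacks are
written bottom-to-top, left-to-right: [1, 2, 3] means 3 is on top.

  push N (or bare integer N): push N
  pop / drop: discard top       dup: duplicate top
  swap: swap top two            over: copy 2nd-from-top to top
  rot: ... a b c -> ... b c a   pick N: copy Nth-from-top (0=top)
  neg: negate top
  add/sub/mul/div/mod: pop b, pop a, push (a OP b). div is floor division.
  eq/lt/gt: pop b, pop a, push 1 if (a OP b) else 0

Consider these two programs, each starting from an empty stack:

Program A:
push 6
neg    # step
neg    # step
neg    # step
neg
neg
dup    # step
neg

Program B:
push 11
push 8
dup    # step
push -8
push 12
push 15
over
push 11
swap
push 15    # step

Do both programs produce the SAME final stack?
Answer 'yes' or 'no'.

Program A trace:
  After 'push 6': [6]
  After 'neg': [-6]
  After 'neg': [6]
  After 'neg': [-6]
  After 'neg': [6]
  After 'neg': [-6]
  After 'dup': [-6, -6]
  After 'neg': [-6, 6]
Program A final stack: [-6, 6]

Program B trace:
  After 'push 11': [11]
  After 'push 8': [11, 8]
  After 'dup': [11, 8, 8]
  After 'push -8': [11, 8, 8, -8]
  After 'push 12': [11, 8, 8, -8, 12]
  After 'push 15': [11, 8, 8, -8, 12, 15]
  After 'over': [11, 8, 8, -8, 12, 15, 12]
  After 'push 11': [11, 8, 8, -8, 12, 15, 12, 11]
  After 'swap': [11, 8, 8, -8, 12, 15, 11, 12]
  After 'push 15': [11, 8, 8, -8, 12, 15, 11, 12, 15]
Program B final stack: [11, 8, 8, -8, 12, 15, 11, 12, 15]
Same: no

Answer: no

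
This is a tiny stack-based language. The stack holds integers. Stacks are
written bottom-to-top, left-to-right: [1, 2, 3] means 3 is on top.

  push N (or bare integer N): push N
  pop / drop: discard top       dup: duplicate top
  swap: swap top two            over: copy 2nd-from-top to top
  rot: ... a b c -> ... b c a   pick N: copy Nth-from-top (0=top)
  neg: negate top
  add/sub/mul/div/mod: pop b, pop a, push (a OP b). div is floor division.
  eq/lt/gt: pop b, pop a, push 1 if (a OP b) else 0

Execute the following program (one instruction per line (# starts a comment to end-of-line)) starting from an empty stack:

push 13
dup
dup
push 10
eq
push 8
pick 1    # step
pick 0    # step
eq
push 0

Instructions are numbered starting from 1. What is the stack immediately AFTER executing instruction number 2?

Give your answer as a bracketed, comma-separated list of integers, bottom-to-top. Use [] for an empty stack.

Step 1 ('push 13'): [13]
Step 2 ('dup'): [13, 13]

Answer: [13, 13]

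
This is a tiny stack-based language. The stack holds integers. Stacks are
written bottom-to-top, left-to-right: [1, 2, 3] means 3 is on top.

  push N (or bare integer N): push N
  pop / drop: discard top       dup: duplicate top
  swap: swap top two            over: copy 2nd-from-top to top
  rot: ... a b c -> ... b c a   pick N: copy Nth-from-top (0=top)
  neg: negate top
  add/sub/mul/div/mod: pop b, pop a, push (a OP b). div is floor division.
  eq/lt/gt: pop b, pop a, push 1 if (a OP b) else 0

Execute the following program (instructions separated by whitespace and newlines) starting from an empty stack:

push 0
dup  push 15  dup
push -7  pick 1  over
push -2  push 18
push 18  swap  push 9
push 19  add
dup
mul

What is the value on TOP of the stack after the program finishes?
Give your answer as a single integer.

Answer: 784

Derivation:
After 'push 0': [0]
After 'dup': [0, 0]
After 'push 15': [0, 0, 15]
After 'dup': [0, 0, 15, 15]
After 'push -7': [0, 0, 15, 15, -7]
After 'pick 1': [0, 0, 15, 15, -7, 15]
After 'over': [0, 0, 15, 15, -7, 15, -7]
After 'push -2': [0, 0, 15, 15, -7, 15, -7, -2]
After 'push 18': [0, 0, 15, 15, -7, 15, -7, -2, 18]
After 'push 18': [0, 0, 15, 15, -7, 15, -7, -2, 18, 18]
After 'swap': [0, 0, 15, 15, -7, 15, -7, -2, 18, 18]
After 'push 9': [0, 0, 15, 15, -7, 15, -7, -2, 18, 18, 9]
After 'push 19': [0, 0, 15, 15, -7, 15, -7, -2, 18, 18, 9, 19]
After 'add': [0, 0, 15, 15, -7, 15, -7, -2, 18, 18, 28]
After 'dup': [0, 0, 15, 15, -7, 15, -7, -2, 18, 18, 28, 28]
After 'mul': [0, 0, 15, 15, -7, 15, -7, -2, 18, 18, 784]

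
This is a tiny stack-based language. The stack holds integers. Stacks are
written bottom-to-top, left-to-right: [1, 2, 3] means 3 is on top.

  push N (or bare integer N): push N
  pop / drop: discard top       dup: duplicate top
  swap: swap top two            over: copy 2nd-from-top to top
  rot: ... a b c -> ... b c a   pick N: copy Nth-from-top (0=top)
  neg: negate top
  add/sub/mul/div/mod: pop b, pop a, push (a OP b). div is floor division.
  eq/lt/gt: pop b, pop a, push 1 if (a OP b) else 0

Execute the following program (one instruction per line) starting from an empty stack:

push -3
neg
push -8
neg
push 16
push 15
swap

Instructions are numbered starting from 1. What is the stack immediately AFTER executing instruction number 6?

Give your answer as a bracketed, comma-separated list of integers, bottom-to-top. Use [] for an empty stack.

Answer: [3, 8, 16, 15]

Derivation:
Step 1 ('push -3'): [-3]
Step 2 ('neg'): [3]
Step 3 ('push -8'): [3, -8]
Step 4 ('neg'): [3, 8]
Step 5 ('push 16'): [3, 8, 16]
Step 6 ('push 15'): [3, 8, 16, 15]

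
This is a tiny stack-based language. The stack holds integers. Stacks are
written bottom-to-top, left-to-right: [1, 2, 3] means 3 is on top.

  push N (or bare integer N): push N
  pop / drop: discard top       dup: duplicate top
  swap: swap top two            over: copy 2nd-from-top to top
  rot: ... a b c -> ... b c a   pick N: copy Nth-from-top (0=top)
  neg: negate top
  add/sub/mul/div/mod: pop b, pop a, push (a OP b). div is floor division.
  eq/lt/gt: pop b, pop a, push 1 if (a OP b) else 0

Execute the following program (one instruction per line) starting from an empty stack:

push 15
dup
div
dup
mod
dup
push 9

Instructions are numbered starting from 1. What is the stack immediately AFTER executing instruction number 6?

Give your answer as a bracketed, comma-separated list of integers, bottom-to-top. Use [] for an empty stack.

Step 1 ('push 15'): [15]
Step 2 ('dup'): [15, 15]
Step 3 ('div'): [1]
Step 4 ('dup'): [1, 1]
Step 5 ('mod'): [0]
Step 6 ('dup'): [0, 0]

Answer: [0, 0]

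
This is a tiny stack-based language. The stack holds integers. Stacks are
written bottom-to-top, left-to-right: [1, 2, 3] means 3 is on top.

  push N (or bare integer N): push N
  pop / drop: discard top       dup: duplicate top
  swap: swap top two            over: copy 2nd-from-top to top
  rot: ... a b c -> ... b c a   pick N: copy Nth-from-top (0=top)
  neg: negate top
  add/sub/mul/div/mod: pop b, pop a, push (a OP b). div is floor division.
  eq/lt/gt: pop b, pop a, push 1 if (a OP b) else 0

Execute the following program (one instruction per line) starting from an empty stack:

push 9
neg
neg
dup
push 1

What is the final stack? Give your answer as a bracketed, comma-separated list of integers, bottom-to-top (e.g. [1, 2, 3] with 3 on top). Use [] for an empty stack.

Answer: [9, 9, 1]

Derivation:
After 'push 9': [9]
After 'neg': [-9]
After 'neg': [9]
After 'dup': [9, 9]
After 'push 1': [9, 9, 1]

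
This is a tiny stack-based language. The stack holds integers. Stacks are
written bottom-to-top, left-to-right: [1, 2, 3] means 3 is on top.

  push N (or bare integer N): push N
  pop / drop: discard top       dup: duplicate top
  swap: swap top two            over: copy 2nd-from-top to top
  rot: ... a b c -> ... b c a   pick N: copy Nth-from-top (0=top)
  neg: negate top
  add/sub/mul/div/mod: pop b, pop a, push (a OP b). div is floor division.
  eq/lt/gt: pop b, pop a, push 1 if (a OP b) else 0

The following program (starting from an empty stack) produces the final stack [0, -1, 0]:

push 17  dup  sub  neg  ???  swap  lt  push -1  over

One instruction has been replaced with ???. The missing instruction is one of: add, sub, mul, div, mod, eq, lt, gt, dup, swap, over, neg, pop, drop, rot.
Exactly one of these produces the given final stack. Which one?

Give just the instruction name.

Stack before ???: [0]
Stack after ???:  [0, 0]
The instruction that transforms [0] -> [0, 0] is: dup

Answer: dup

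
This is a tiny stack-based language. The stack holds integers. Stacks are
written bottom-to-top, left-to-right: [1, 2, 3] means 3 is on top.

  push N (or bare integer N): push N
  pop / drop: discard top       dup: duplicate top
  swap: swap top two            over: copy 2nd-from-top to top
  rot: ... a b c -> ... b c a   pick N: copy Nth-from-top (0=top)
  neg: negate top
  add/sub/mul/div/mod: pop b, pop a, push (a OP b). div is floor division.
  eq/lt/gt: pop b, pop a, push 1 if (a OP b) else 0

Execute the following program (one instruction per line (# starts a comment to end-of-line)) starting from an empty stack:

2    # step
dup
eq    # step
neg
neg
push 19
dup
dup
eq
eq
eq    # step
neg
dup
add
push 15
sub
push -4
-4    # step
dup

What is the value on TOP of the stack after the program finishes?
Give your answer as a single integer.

After 'push 2': [2]
After 'dup': [2, 2]
After 'eq': [1]
After 'neg': [-1]
After 'neg': [1]
After 'push 19': [1, 19]
After 'dup': [1, 19, 19]
After 'dup': [1, 19, 19, 19]
After 'eq': [1, 19, 1]
After 'eq': [1, 0]
After 'eq': [0]
After 'neg': [0]
After 'dup': [0, 0]
After 'add': [0]
After 'push 15': [0, 15]
After 'sub': [-15]
After 'push -4': [-15, -4]
After 'push -4': [-15, -4, -4]
After 'dup': [-15, -4, -4, -4]

Answer: -4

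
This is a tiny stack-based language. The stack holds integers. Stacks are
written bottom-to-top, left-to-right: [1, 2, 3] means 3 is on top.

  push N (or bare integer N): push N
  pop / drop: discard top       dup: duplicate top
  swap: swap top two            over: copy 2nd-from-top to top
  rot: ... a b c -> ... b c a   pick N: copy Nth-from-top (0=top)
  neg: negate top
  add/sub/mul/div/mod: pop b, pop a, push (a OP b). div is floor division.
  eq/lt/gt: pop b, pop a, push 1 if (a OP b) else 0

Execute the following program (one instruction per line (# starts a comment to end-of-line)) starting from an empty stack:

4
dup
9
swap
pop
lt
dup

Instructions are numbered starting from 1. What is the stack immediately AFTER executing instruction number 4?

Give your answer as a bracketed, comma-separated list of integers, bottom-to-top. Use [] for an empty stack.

Answer: [4, 9, 4]

Derivation:
Step 1 ('4'): [4]
Step 2 ('dup'): [4, 4]
Step 3 ('9'): [4, 4, 9]
Step 4 ('swap'): [4, 9, 4]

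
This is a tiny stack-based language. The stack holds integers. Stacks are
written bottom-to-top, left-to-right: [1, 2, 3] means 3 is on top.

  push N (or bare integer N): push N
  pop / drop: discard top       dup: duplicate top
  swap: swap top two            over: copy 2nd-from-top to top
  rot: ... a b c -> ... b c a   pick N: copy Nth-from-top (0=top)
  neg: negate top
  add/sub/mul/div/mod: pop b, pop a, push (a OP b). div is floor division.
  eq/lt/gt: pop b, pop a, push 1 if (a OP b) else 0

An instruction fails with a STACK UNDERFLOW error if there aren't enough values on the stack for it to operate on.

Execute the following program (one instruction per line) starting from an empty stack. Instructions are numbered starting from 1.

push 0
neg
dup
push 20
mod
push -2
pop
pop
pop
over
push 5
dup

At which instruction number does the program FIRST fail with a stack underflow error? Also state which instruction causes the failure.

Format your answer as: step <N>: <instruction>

Step 1 ('push 0'): stack = [0], depth = 1
Step 2 ('neg'): stack = [0], depth = 1
Step 3 ('dup'): stack = [0, 0], depth = 2
Step 4 ('push 20'): stack = [0, 0, 20], depth = 3
Step 5 ('mod'): stack = [0, 0], depth = 2
Step 6 ('push -2'): stack = [0, 0, -2], depth = 3
Step 7 ('pop'): stack = [0, 0], depth = 2
Step 8 ('pop'): stack = [0], depth = 1
Step 9 ('pop'): stack = [], depth = 0
Step 10 ('over'): needs 2 value(s) but depth is 0 — STACK UNDERFLOW

Answer: step 10: over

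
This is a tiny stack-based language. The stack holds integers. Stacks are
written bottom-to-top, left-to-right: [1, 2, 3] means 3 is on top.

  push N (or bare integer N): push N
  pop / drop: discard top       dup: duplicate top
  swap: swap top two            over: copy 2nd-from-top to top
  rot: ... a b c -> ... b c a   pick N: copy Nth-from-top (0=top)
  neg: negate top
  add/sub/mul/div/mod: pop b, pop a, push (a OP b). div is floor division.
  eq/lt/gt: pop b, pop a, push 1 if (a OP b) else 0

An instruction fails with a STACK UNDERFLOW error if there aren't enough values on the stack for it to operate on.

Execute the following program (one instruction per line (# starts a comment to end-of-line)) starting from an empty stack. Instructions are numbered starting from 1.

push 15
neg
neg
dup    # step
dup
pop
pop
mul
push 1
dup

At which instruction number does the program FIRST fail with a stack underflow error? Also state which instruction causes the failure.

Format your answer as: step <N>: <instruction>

Step 1 ('push 15'): stack = [15], depth = 1
Step 2 ('neg'): stack = [-15], depth = 1
Step 3 ('neg'): stack = [15], depth = 1
Step 4 ('dup'): stack = [15, 15], depth = 2
Step 5 ('dup'): stack = [15, 15, 15], depth = 3
Step 6 ('pop'): stack = [15, 15], depth = 2
Step 7 ('pop'): stack = [15], depth = 1
Step 8 ('mul'): needs 2 value(s) but depth is 1 — STACK UNDERFLOW

Answer: step 8: mul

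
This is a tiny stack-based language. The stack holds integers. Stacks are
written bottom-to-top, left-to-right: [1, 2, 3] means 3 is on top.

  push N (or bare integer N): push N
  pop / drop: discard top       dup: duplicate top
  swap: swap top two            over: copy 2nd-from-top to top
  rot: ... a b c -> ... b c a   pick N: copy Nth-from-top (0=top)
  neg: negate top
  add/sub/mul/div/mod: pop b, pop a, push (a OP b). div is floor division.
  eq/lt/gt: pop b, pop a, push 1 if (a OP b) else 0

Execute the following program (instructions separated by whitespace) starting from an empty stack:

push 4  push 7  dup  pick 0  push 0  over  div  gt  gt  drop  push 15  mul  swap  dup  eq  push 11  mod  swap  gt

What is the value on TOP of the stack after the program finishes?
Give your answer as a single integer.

Answer: 0

Derivation:
After 'push 4': [4]
After 'push 7': [4, 7]
After 'dup': [4, 7, 7]
After 'pick 0': [4, 7, 7, 7]
After 'push 0': [4, 7, 7, 7, 0]
After 'over': [4, 7, 7, 7, 0, 7]
After 'div': [4, 7, 7, 7, 0]
After 'gt': [4, 7, 7, 1]
After 'gt': [4, 7, 1]
After 'drop': [4, 7]
After 'push 15': [4, 7, 15]
After 'mul': [4, 105]
After 'swap': [105, 4]
After 'dup': [105, 4, 4]
After 'eq': [105, 1]
After 'push 11': [105, 1, 11]
After 'mod': [105, 1]
After 'swap': [1, 105]
After 'gt': [0]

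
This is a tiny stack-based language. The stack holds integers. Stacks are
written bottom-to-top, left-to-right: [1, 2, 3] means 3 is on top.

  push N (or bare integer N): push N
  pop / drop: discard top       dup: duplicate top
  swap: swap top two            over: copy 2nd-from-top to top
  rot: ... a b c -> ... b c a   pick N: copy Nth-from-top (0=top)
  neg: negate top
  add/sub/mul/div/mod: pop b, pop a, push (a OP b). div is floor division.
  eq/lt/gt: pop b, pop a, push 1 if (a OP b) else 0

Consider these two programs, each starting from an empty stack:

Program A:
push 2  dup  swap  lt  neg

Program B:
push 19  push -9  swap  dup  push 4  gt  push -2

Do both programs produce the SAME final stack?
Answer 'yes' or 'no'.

Answer: no

Derivation:
Program A trace:
  After 'push 2': [2]
  After 'dup': [2, 2]
  After 'swap': [2, 2]
  After 'lt': [0]
  After 'neg': [0]
Program A final stack: [0]

Program B trace:
  After 'push 19': [19]
  After 'push -9': [19, -9]
  After 'swap': [-9, 19]
  After 'dup': [-9, 19, 19]
  After 'push 4': [-9, 19, 19, 4]
  After 'gt': [-9, 19, 1]
  After 'push -2': [-9, 19, 1, -2]
Program B final stack: [-9, 19, 1, -2]
Same: no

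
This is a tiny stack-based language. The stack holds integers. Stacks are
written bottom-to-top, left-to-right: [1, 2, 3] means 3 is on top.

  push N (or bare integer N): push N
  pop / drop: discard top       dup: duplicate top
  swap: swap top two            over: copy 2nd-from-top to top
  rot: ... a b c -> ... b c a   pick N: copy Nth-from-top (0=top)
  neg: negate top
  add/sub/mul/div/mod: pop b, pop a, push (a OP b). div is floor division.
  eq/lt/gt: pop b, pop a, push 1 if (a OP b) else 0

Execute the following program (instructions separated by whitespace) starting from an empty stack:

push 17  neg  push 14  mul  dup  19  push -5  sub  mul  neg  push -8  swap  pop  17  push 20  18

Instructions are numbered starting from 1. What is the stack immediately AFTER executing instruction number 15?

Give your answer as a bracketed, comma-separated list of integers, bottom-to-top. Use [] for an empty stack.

Answer: [-238, -8, 17, 20]

Derivation:
Step 1 ('push 17'): [17]
Step 2 ('neg'): [-17]
Step 3 ('push 14'): [-17, 14]
Step 4 ('mul'): [-238]
Step 5 ('dup'): [-238, -238]
Step 6 ('19'): [-238, -238, 19]
Step 7 ('push -5'): [-238, -238, 19, -5]
Step 8 ('sub'): [-238, -238, 24]
Step 9 ('mul'): [-238, -5712]
Step 10 ('neg'): [-238, 5712]
Step 11 ('push -8'): [-238, 5712, -8]
Step 12 ('swap'): [-238, -8, 5712]
Step 13 ('pop'): [-238, -8]
Step 14 ('17'): [-238, -8, 17]
Step 15 ('push 20'): [-238, -8, 17, 20]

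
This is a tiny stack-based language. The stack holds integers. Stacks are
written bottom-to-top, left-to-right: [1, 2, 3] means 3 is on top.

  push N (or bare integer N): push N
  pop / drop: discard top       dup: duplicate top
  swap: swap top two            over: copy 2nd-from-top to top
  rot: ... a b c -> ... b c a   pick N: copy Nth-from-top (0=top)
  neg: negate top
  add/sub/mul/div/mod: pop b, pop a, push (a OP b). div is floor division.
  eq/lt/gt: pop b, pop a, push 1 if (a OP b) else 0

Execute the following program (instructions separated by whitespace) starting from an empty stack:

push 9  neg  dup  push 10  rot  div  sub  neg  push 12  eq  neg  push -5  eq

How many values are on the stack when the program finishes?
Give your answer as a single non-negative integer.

Answer: 1

Derivation:
After 'push 9': stack = [9] (depth 1)
After 'neg': stack = [-9] (depth 1)
After 'dup': stack = [-9, -9] (depth 2)
After 'push 10': stack = [-9, -9, 10] (depth 3)
After 'rot': stack = [-9, 10, -9] (depth 3)
After 'div': stack = [-9, -2] (depth 2)
After 'sub': stack = [-7] (depth 1)
After 'neg': stack = [7] (depth 1)
After 'push 12': stack = [7, 12] (depth 2)
After 'eq': stack = [0] (depth 1)
After 'neg': stack = [0] (depth 1)
After 'push -5': stack = [0, -5] (depth 2)
After 'eq': stack = [0] (depth 1)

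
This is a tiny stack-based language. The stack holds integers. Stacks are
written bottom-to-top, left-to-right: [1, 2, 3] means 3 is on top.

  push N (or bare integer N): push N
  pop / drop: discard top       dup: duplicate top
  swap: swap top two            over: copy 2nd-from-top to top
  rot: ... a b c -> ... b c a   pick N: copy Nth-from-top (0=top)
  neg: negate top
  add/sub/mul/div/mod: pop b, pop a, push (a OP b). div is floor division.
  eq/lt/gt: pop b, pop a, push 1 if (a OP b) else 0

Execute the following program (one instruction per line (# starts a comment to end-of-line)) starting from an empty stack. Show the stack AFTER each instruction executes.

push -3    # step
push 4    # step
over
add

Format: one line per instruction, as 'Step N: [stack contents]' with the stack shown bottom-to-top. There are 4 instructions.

Step 1: [-3]
Step 2: [-3, 4]
Step 3: [-3, 4, -3]
Step 4: [-3, 1]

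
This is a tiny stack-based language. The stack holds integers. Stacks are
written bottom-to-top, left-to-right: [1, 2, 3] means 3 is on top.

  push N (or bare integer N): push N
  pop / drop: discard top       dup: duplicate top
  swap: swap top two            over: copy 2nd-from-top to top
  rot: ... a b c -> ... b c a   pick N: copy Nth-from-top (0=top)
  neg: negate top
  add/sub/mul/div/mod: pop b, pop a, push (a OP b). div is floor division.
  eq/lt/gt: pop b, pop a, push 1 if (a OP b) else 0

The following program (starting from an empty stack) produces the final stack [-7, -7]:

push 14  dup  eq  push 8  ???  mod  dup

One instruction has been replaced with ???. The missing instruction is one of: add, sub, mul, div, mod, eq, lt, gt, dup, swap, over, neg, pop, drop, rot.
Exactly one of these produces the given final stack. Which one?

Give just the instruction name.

Answer: neg

Derivation:
Stack before ???: [1, 8]
Stack after ???:  [1, -8]
The instruction that transforms [1, 8] -> [1, -8] is: neg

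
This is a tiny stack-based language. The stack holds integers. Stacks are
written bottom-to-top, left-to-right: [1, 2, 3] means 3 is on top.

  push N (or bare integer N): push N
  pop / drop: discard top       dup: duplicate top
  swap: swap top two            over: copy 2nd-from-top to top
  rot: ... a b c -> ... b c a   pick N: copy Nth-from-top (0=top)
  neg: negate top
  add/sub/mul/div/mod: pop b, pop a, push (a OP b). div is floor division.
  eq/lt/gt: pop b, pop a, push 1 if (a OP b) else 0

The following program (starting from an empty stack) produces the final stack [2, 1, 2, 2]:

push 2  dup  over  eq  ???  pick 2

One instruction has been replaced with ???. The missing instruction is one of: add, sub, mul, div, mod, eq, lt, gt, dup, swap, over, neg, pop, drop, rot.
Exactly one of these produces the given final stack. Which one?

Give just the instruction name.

Answer: over

Derivation:
Stack before ???: [2, 1]
Stack after ???:  [2, 1, 2]
The instruction that transforms [2, 1] -> [2, 1, 2] is: over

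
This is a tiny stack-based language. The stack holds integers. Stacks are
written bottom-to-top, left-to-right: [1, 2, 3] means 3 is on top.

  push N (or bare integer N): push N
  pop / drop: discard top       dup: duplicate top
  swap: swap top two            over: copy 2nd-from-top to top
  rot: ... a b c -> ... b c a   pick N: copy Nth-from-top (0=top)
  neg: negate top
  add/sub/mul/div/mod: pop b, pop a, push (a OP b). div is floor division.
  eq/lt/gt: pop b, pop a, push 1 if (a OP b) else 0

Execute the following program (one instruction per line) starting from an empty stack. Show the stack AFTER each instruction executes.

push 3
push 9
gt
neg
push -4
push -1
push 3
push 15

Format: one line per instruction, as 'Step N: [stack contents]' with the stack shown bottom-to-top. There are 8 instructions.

Step 1: [3]
Step 2: [3, 9]
Step 3: [0]
Step 4: [0]
Step 5: [0, -4]
Step 6: [0, -4, -1]
Step 7: [0, -4, -1, 3]
Step 8: [0, -4, -1, 3, 15]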